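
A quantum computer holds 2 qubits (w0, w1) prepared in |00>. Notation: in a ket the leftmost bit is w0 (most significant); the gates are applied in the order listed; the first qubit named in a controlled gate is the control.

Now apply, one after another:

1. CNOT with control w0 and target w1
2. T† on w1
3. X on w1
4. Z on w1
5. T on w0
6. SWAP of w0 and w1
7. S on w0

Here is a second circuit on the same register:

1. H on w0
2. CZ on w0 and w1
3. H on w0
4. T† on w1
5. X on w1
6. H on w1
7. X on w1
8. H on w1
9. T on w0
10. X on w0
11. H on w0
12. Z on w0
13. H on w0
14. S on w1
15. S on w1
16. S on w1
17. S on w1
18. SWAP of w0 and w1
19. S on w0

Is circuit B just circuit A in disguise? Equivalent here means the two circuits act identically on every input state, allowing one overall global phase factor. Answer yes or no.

No — the two circuits implement different unitaries, even allowing a global phase.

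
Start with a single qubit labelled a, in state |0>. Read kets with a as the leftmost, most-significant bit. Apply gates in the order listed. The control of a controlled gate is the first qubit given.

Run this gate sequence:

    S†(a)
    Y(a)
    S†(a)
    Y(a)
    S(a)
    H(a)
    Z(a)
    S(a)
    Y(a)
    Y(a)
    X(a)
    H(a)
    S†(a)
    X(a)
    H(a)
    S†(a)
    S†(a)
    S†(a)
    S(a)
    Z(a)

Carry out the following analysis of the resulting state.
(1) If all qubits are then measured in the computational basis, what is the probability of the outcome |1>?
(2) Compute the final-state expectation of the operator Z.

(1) The probability of measuring |1> is 1.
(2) The observable Z averages to -1.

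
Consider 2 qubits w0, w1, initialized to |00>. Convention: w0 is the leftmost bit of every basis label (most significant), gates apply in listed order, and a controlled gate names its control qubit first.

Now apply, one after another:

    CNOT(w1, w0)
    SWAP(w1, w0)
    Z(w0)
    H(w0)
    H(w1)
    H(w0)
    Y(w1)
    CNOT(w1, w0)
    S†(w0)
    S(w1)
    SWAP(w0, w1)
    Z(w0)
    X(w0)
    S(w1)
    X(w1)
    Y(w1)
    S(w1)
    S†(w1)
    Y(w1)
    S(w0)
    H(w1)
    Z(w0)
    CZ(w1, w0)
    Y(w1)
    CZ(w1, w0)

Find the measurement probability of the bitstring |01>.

The probability of measuring |01> is 1/4.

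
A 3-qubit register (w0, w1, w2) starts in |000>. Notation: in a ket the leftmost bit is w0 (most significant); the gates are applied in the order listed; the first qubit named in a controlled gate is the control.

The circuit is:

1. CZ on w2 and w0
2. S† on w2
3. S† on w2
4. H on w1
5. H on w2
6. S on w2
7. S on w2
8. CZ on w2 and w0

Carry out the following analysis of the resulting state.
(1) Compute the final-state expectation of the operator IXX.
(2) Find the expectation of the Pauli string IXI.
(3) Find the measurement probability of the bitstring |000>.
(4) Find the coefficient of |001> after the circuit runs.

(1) The observable IXX averages to -1.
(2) The observable IXI averages to 1.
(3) Outcome |000> occurs with probability 1/4.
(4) The final state's coefficient on |001> equals -1/2.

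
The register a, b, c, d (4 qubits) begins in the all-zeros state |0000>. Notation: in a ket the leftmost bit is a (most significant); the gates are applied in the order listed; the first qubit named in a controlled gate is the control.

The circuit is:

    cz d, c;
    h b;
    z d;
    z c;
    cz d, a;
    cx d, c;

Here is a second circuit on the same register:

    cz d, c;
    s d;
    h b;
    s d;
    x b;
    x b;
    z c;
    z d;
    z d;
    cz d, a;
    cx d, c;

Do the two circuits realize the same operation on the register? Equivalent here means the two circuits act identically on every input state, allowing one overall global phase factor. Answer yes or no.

Yes, they are equivalent — the unitaries differ by at most a global phase.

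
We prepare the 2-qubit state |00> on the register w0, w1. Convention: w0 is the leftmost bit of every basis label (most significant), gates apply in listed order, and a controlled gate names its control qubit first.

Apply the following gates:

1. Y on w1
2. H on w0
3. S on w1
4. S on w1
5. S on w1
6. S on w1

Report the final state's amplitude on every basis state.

The final amplitudes are 0 on |00>, sqrt(2)*I/2 on |01>, 0 on |10>, sqrt(2)*I/2 on |11>. Key observation: gates 3-6 undo each other exactly, leaving only the rest of the circuit to track.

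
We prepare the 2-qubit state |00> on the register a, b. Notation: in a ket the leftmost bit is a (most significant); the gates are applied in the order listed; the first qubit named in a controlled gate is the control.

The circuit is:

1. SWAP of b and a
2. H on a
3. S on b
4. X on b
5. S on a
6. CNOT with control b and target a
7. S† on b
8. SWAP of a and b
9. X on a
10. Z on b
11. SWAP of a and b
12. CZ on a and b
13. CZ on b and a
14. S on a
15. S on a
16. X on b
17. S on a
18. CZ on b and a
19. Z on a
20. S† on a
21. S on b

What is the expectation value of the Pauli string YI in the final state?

The expectation value of YI is -1.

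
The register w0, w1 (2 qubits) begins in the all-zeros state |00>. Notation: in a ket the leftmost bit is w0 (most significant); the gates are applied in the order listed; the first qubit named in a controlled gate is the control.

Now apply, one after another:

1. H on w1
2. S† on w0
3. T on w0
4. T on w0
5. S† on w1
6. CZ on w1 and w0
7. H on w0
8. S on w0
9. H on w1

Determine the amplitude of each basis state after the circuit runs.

The resulting statevector has amplitude sqrt(2)*(1 - I)/4 on |00>, sqrt(2)*(1 + I)/4 on |01>, sqrt(2)*(1 + I)/4 on |10>, sqrt(2)*(-1 + I)/4 on |11>.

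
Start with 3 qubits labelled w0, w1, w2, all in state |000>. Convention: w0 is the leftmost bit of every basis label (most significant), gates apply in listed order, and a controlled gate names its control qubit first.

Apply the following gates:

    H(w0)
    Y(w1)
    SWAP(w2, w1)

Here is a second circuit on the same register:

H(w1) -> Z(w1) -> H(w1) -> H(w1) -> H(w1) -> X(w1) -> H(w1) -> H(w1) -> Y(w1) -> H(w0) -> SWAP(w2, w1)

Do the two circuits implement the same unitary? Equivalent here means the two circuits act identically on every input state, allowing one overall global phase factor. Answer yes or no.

Yes: on every input state the two circuits agree up to one overall phase factor.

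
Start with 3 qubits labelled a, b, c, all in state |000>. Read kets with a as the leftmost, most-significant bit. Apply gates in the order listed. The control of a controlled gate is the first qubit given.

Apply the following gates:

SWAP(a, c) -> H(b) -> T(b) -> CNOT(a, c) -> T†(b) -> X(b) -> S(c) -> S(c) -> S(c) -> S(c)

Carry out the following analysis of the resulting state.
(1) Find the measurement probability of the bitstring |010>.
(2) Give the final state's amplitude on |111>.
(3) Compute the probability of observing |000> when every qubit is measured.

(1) Outcome |010> occurs with probability 1/2.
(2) |111> carries amplitude 0 in the final state.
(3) A full measurement returns |000> with probability 1/2.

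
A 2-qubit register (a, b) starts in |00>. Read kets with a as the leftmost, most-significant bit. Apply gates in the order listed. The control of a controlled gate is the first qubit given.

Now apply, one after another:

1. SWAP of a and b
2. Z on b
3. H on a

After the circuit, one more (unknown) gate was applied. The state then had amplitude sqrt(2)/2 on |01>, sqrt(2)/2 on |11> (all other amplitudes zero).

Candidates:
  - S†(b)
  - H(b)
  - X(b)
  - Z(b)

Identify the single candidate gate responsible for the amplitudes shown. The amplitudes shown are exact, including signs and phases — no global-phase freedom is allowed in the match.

It was X(b) that produced the state shown.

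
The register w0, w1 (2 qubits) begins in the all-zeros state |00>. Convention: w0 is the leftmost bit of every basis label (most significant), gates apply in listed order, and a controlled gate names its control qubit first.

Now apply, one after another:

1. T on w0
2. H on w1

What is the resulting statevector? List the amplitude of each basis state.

After the circuit, the state carries amplitude sqrt(2)/2 on |00>, sqrt(2)/2 on |01>, 0 on |10>, 0 on |11>.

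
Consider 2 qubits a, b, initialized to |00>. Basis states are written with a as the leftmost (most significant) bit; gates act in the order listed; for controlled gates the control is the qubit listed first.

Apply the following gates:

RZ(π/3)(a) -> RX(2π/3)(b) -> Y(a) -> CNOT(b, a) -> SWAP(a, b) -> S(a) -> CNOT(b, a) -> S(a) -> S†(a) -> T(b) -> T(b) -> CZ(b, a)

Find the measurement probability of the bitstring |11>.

The probability of measuring |11> is 1/4.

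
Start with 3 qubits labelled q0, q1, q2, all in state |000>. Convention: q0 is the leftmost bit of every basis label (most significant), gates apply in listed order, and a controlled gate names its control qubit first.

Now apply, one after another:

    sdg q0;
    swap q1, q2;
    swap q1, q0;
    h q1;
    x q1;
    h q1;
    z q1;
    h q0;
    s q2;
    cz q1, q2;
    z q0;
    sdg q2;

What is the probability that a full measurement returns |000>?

A full measurement returns |000> with probability 1/2. Key observation: gates 4-7 undo each other exactly, leaving only the rest of the circuit to track.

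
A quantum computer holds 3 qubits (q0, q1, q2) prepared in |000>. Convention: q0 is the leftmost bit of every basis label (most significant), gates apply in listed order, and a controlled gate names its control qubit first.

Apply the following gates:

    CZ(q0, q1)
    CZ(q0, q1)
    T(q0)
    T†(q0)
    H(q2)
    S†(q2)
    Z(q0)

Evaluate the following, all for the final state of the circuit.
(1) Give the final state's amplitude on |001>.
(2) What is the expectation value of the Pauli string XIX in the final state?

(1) The amplitude on |001> is -sqrt(2)*I/2. Key observation: steps 1-2 multiply out to the identity, so the circuit reduces to the remaining gates.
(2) The expectation value of XIX is 0.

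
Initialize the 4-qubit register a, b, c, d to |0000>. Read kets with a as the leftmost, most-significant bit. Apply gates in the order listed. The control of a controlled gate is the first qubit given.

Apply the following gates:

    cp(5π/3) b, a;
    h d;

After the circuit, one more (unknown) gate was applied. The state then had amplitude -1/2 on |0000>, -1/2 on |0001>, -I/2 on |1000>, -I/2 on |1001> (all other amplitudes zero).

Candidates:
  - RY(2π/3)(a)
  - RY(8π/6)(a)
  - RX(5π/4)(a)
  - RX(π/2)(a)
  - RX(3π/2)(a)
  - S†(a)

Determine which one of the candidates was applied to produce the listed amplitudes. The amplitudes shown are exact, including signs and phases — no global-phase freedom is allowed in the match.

The unique candidate consistent with the amplitudes is RX(3π/2)(a).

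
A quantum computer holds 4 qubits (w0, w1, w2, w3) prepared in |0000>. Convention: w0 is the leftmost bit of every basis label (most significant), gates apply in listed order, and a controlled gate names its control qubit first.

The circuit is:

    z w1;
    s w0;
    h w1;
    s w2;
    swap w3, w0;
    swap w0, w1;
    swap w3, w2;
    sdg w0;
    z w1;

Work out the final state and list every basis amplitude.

The resulting statevector has amplitude sqrt(2)/2 on |0000>, -sqrt(2)*I/2 on |1000>, and 0 on every other basis state.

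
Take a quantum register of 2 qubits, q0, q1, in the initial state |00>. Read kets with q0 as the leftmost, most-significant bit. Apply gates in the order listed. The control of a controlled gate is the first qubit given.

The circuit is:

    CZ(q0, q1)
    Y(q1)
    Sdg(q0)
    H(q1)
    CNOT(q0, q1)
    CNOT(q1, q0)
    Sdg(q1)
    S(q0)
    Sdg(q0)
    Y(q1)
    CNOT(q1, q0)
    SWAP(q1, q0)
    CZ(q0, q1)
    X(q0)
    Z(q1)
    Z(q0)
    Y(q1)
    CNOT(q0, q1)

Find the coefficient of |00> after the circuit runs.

The final state's coefficient on |00> equals sqrt(2)*I/2.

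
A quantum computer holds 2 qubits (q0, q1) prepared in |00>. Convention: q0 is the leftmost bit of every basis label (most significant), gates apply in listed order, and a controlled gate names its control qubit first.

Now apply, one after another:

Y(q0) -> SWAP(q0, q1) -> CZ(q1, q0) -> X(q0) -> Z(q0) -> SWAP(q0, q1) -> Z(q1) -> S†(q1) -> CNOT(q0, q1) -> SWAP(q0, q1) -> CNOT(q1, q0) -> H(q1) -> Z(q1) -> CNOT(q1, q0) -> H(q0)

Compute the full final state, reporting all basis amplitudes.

The final amplitudes are 1/2 on |00>, 1/2 on |01>, -1/2 on |10>, 1/2 on |11>.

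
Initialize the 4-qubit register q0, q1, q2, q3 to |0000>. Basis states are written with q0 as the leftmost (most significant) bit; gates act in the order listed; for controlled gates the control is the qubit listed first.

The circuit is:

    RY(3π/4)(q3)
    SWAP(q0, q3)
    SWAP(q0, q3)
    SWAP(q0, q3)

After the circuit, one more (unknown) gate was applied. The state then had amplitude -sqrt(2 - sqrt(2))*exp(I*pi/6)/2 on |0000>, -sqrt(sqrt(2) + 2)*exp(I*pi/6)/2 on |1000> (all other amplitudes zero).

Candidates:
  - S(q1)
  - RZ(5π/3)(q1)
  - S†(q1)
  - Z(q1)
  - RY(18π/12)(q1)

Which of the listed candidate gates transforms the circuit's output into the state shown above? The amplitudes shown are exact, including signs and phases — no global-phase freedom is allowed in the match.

The applied gate was RZ(5π/3)(q1). Key observation: the block from step 2 through step 3 cancels to the identity and can be dropped.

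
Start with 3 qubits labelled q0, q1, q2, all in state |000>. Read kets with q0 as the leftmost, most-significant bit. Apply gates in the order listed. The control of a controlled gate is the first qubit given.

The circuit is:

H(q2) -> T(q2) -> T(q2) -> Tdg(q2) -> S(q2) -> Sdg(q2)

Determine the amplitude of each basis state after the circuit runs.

The resulting statevector has amplitude sqrt(2)/2 on |000>, sqrt(2)*exp(I*pi/4)/2 on |001>, and 0 on every other basis state. Key observation: steps 5-6 multiply out to the identity, so the circuit reduces to the remaining gates.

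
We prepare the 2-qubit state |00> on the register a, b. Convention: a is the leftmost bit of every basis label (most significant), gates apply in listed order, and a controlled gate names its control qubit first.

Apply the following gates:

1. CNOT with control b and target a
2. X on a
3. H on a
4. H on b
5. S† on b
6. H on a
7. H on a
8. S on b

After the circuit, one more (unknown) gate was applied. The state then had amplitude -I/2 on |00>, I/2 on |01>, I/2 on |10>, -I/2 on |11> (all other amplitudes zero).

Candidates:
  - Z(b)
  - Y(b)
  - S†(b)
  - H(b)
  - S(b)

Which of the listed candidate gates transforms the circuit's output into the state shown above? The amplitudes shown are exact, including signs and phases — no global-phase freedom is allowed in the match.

The unique candidate consistent with the amplitudes is Y(b).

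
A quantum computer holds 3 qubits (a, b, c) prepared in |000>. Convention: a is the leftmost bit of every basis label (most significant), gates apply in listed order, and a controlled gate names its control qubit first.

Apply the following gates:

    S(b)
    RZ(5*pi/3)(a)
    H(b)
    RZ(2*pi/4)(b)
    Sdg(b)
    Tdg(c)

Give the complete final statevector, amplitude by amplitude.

The resulting statevector has amplitude sqrt(2)*exp(11*I*pi/12)/2 on |000>, sqrt(2)*exp(11*I*pi/12)/2 on |010>, and 0 on every other basis state.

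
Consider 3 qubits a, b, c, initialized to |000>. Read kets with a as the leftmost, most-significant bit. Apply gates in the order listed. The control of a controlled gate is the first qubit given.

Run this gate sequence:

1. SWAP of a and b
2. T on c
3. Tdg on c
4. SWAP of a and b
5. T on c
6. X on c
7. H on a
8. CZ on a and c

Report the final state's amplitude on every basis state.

After the circuit, the state carries amplitude sqrt(2)/2 on |001>, -sqrt(2)/2 on |101>, and 0 on every other basis state. Key observation: gates 1-4 undo each other exactly, leaving only the rest of the circuit to track.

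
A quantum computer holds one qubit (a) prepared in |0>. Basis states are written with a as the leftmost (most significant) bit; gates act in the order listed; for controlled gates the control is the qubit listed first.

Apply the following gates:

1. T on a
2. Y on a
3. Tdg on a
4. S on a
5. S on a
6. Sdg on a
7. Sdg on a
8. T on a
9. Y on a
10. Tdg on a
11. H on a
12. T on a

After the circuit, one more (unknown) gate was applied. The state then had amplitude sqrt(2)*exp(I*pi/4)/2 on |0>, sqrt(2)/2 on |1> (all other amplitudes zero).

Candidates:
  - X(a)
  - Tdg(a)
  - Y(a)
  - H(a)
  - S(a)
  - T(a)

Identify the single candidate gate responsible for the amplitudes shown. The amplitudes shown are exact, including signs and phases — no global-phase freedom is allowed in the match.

The unique candidate consistent with the amplitudes is X(a). Key observation: gates 2-9 undo each other exactly, leaving only the rest of the circuit to track.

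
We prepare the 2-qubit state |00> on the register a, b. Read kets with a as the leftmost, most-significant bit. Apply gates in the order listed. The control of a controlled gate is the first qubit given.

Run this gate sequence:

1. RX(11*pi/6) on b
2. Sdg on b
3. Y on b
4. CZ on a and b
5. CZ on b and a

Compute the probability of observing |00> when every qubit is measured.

Outcome |00> occurs with probability 1/2 - sqrt(3)/4.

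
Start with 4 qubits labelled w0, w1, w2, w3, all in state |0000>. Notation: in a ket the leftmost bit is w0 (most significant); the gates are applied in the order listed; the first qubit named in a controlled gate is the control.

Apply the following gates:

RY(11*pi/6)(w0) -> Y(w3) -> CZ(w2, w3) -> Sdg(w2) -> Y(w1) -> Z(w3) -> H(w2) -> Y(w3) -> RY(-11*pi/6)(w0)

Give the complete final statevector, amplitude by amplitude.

The final amplitudes are -sqrt(2)*I/2 on |0100>, -sqrt(2)*I/2 on |0110>, and 0 on every other basis state.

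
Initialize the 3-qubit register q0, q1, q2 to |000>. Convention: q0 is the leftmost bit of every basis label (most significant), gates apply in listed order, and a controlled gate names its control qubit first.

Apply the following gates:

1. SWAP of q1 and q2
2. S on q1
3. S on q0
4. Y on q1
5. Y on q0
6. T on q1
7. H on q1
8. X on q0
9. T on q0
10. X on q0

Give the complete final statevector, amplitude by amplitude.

The resulting statevector has amplitude -sqrt(2)*exp(I*pi/4)/2 on |100>, sqrt(2)*exp(I*pi/4)/2 on |110>, and 0 on every other basis state.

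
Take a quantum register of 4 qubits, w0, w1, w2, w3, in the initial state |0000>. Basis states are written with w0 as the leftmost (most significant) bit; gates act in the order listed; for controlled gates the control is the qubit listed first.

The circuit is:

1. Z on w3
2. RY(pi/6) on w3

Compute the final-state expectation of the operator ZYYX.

The expectation value of ZYYX is 0.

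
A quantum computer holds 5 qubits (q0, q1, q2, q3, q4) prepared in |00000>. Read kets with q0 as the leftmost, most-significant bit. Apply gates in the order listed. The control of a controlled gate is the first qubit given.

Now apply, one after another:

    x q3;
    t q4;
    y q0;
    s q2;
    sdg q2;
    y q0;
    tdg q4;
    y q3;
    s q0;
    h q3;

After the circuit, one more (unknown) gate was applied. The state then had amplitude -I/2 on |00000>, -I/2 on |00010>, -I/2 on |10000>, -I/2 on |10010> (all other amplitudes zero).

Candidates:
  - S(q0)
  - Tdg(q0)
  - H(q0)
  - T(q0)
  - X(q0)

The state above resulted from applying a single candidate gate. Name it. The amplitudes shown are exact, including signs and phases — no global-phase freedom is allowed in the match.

It was H(q0) that produced the state shown. Key observation: the block from step 2 through step 7 cancels to the identity and can be dropped.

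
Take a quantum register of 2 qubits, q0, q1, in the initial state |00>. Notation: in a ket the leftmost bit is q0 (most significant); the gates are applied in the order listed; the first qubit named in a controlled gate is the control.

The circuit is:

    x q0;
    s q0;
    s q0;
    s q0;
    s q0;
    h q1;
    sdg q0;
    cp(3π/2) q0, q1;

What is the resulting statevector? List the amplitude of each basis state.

The final amplitudes are 0 on |00>, 0 on |01>, -sqrt(2)*I/2 on |10>, -sqrt(2)/2 on |11>. Key observation: the block from step 2 through step 5 cancels to the identity and can be dropped.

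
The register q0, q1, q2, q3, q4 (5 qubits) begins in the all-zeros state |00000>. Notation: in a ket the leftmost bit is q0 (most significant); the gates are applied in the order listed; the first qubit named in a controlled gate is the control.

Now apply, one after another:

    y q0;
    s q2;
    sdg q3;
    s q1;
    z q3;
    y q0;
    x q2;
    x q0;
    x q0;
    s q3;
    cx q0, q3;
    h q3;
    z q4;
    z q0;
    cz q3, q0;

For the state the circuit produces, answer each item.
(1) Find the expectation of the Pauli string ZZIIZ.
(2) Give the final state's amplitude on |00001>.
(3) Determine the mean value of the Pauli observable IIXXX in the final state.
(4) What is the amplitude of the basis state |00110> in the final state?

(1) In the final state, ZZIIZ has expectation 1. Key observation: steps 8-9 multiply out to the identity, so the circuit reduces to the remaining gates.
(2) |00001> carries amplitude 0 in the final state.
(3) In the final state, IIXXX has expectation 0.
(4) The final state's coefficient on |00110> equals sqrt(2)/2.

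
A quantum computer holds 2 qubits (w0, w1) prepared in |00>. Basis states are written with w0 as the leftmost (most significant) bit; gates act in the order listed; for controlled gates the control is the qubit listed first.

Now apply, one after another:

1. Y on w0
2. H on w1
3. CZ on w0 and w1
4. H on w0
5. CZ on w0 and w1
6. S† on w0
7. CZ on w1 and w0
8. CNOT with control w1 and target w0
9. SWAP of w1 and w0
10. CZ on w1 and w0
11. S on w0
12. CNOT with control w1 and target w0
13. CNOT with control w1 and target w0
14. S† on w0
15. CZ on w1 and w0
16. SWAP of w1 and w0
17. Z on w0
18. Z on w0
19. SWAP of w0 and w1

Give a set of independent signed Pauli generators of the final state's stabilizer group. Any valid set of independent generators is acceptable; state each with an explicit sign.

One valid set of independent stabilizer generators is -YZ, +ZY (any independent generating set of the same group is equally correct). Key observation: steps 9-16 multiply out to the identity, so the circuit reduces to the remaining gates.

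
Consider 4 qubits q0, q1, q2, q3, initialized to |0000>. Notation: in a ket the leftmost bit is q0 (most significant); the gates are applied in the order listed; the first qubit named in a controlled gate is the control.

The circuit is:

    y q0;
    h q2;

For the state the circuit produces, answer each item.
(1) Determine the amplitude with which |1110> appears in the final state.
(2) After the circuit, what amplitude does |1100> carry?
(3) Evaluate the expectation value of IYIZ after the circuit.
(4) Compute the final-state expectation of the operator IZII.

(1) The amplitude on |1110> is 0.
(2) The final state's coefficient on |1100> equals 0.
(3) The expectation value of IYIZ is 0.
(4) The expectation value of IZII is 1.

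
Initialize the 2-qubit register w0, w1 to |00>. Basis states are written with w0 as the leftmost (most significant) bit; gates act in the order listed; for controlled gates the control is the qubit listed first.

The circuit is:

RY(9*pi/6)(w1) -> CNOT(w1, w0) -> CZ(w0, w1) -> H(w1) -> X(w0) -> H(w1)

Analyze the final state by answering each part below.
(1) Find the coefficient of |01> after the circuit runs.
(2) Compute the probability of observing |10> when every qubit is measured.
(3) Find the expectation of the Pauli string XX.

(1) The final state's coefficient on |01> equals -sqrt(2)/2.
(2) Outcome |10> occurs with probability 1/2.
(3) The observable XX averages to 1.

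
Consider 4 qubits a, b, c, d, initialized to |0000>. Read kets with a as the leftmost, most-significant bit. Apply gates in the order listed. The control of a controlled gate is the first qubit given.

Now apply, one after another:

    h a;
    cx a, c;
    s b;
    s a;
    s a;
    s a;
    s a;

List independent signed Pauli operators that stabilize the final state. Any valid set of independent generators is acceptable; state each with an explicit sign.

The final state is stabilized by the group generated by +XIXI, +ZIZI, +IZII, +IIIZ; other independent generating sets are equally valid. Key observation: steps 4-7 multiply out to the identity, so the circuit reduces to the remaining gates.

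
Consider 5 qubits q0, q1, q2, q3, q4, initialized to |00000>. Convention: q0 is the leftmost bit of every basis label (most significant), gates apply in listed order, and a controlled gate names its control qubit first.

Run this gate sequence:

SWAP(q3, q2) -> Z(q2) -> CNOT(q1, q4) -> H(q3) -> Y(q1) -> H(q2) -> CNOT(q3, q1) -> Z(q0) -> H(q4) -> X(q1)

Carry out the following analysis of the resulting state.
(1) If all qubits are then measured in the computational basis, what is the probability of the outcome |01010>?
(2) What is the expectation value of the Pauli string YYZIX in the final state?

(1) A full measurement returns |01010> with probability 1/8.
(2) The expectation value of YYZIX is 0.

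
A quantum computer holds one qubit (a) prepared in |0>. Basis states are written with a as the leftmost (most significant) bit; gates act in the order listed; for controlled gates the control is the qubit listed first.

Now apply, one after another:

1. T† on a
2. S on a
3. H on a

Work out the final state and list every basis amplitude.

The resulting statevector has amplitude sqrt(2)/2 on |0>, sqrt(2)/2 on |1>.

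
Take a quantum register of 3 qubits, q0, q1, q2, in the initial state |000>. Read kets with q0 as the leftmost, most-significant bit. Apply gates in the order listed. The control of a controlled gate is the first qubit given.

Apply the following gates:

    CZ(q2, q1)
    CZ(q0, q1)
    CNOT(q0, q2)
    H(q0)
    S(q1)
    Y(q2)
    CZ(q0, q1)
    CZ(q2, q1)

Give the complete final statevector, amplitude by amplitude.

The final amplitudes are sqrt(2)*I/2 on |001>, sqrt(2)*I/2 on |101>, and 0 on every other basis state.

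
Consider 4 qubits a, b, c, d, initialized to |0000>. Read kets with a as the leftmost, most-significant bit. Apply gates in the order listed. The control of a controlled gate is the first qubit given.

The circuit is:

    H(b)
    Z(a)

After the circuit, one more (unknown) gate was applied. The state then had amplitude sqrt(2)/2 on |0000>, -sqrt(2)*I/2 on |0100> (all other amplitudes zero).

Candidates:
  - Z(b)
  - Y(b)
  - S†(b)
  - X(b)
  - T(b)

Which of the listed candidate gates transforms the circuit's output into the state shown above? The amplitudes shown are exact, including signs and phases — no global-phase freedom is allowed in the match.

The unique candidate consistent with the amplitudes is S†(b).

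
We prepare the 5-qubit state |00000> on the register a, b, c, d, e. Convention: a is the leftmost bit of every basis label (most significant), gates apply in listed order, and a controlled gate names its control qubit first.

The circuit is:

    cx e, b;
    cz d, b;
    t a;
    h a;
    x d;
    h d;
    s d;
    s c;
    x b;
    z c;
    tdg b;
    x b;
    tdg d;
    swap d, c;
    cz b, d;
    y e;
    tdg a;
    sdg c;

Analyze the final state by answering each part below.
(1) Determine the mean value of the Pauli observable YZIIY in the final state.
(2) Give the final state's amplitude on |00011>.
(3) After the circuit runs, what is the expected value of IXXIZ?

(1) The expectation value of YZIIY is 0.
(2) The amplitude on |00011> is 0.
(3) The observable IXXIZ averages to 0.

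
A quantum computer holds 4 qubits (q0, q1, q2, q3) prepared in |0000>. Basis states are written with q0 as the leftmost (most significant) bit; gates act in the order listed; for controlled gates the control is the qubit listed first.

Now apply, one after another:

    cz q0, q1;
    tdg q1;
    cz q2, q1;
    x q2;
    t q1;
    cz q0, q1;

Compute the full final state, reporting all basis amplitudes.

The resulting statevector has amplitude 1 on |0010>, and 0 on every other basis state.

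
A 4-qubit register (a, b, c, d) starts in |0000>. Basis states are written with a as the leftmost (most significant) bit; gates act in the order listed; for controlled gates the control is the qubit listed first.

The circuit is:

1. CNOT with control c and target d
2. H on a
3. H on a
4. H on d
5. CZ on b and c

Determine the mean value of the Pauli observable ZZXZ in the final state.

The observable ZZXZ averages to 0. Key observation: steps 2-3 multiply out to the identity, so the circuit reduces to the remaining gates.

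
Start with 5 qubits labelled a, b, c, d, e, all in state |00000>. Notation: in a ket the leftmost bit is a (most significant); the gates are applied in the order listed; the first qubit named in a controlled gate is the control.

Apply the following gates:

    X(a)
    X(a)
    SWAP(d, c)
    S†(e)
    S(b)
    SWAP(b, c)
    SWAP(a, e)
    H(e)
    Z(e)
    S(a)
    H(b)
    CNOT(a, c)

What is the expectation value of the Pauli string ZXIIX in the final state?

The observable ZXIIX averages to -1. Key observation: steps 1-2 multiply out to the identity, so the circuit reduces to the remaining gates.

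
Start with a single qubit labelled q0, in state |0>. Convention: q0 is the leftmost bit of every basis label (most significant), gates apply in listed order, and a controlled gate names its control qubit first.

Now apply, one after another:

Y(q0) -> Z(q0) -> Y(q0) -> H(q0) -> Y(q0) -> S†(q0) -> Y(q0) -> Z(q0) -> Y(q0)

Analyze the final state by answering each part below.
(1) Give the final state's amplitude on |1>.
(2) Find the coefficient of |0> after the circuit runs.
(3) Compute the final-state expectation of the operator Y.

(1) |1> carries amplitude -sqrt(2)/2 in the final state.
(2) |0> carries amplitude -sqrt(2)*I/2 in the final state.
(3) In the final state, Y has expectation -1.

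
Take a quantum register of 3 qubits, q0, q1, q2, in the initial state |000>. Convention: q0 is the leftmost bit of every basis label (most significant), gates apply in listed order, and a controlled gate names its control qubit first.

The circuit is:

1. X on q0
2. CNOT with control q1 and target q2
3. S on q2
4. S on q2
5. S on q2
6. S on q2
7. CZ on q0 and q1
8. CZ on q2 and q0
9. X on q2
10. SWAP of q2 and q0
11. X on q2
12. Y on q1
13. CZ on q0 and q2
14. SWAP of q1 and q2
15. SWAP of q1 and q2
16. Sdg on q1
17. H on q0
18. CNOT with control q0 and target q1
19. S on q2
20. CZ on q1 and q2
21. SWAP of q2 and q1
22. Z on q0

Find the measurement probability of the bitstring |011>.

A full measurement returns |011> with probability 0. Key observation: gates 3-6 undo each other exactly, leaving only the rest of the circuit to track.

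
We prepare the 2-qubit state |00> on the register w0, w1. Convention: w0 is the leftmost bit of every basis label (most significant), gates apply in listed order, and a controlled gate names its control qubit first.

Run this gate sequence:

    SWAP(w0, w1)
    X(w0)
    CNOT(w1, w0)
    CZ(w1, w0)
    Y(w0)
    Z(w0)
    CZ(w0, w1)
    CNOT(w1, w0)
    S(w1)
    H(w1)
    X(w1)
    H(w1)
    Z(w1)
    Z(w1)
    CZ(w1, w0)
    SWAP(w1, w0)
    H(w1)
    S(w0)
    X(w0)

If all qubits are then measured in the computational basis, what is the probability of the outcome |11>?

The probability of measuring |11> is 1/2.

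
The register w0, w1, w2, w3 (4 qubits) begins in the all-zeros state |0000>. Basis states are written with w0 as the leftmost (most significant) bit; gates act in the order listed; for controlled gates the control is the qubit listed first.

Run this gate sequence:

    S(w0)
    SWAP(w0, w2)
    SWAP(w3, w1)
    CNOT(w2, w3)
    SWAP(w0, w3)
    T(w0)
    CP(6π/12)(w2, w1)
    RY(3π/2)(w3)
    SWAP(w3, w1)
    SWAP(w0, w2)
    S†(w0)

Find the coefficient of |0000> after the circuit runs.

|0000> carries amplitude -sqrt(2)/2 in the final state.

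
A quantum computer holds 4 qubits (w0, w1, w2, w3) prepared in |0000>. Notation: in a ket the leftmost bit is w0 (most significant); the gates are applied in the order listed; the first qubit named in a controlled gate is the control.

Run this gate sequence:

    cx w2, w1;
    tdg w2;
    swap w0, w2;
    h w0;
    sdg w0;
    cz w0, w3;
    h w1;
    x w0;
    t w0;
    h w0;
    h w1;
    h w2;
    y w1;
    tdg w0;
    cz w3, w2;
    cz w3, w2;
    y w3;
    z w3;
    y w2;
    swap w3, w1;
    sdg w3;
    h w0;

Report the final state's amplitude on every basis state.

After the circuit, the state carries amplitude 1/4 + I/4 on |0101>, -1/4 - I/4 on |0111>, -1/4 - exp(I*pi/4)/2 + I/4 on |1101>, 1/4 - I/4 + exp(I*pi/4)/2 on |1111>, and 0 on every other basis state.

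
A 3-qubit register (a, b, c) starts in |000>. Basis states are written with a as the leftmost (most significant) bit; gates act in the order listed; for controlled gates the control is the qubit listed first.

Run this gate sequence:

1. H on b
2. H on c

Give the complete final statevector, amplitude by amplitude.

The resulting statevector has amplitude 1/2 on |000>, 1/2 on |001>, 1/2 on |010>, 1/2 on |011>, 0 on |100>, 0 on |101>, 0 on |110>, 0 on |111>.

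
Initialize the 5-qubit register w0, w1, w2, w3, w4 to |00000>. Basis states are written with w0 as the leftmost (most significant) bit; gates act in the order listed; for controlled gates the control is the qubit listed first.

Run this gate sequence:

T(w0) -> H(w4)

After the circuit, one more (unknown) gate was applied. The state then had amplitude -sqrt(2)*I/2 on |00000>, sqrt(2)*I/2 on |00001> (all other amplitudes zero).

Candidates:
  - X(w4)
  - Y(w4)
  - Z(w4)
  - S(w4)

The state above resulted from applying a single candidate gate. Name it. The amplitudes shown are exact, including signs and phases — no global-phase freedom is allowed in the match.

It was Y(w4) that produced the state shown.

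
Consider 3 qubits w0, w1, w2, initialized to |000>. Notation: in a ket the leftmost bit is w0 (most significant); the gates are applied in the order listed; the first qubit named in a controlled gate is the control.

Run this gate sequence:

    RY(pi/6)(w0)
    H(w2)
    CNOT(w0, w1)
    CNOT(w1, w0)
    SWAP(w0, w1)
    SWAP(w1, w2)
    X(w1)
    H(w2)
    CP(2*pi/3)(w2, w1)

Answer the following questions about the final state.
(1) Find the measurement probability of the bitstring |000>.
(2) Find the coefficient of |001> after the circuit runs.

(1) The probability of measuring |000> is sqrt(3)/16 + 1/8.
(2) |001> carries amplitude sqrt(2)/8 + sqrt(6)/8 in the final state.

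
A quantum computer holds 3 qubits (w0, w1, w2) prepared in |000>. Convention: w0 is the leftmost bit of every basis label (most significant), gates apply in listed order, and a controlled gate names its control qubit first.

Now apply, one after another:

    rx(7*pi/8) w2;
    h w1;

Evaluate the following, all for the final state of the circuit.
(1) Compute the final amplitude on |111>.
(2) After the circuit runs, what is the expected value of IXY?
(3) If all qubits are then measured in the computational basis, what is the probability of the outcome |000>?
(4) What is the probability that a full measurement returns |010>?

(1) The final state's coefficient on |111> equals 0.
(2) In the final state, IXY has expectation -sqrt(2 - sqrt(2))/2.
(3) A full measurement returns |000> with probability 1/4 - sqrt(sqrt(2) + 2)/8.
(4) The probability of measuring |010> is 1/4 - sqrt(sqrt(2) + 2)/8.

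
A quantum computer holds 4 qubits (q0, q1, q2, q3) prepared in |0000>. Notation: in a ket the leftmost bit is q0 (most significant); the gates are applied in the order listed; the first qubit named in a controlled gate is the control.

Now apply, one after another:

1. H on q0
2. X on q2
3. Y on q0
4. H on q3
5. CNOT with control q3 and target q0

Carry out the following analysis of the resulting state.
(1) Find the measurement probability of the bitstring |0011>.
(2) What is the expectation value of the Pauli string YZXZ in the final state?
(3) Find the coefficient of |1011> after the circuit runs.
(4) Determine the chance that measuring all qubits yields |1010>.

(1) A full measurement returns |0011> with probability 1/4.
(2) In the final state, YZXZ has expectation 0.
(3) |1011> carries amplitude -I/2 in the final state.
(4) Outcome |1010> occurs with probability 1/4.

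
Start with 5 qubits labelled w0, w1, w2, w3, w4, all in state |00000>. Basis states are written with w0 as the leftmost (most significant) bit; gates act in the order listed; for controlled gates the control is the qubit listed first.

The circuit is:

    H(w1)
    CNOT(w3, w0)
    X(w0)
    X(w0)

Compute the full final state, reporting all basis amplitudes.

The final amplitudes are sqrt(2)/2 on |00000>, sqrt(2)/2 on |01000>, and 0 on every other basis state.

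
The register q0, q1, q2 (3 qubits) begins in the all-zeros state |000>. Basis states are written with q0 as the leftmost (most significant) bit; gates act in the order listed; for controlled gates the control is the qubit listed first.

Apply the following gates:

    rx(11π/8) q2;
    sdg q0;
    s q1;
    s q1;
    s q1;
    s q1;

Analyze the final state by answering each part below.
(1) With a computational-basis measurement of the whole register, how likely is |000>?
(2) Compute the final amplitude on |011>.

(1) A full measurement returns |000> with probability cos(5*pi/16)**2.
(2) The amplitude on |011> is 0.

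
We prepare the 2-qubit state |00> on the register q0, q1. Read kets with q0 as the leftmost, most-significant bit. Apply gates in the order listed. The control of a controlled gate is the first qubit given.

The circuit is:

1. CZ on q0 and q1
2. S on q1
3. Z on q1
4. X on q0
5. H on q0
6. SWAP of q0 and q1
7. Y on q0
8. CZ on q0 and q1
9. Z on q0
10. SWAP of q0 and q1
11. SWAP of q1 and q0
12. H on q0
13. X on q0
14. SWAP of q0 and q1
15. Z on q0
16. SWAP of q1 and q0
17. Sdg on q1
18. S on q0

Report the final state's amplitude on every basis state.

The resulting statevector has amplitude I/2 on |00>, -1/2 on |01>, 1/2 on |10>, I/2 on |11>.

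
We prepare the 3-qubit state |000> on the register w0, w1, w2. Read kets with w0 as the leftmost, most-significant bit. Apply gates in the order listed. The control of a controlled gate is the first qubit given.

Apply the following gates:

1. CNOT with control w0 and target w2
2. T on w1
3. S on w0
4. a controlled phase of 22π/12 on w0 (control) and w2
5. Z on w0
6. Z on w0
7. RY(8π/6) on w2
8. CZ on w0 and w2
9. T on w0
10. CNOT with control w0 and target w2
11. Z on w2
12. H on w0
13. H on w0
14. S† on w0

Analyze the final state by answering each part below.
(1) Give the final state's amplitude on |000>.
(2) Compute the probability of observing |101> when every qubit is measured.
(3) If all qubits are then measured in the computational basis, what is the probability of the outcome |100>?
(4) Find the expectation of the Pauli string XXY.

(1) |000> carries amplitude -1/2 in the final state. Key observation: steps 12-13 multiply out to the identity, so the circuit reduces to the remaining gates.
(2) Outcome |101> occurs with probability 0.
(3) A full measurement returns |100> with probability 0.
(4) The observable XXY averages to 0.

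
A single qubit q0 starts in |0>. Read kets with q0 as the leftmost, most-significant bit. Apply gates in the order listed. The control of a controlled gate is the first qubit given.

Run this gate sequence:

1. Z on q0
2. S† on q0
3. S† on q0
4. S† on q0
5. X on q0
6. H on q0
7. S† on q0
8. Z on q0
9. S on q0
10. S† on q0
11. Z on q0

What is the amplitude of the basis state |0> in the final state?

|0> carries amplitude sqrt(2)/2 in the final state.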